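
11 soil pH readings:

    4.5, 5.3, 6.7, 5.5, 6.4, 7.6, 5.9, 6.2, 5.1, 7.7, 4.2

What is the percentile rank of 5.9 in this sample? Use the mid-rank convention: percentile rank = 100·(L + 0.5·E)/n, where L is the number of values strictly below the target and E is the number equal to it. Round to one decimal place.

Sorted: 4.2, 4.5, 5.1, 5.3, 5.5, 5.9, 6.2, 6.4, 6.7, 7.6, 7.7.
Count below 5.9: L = 5; count equal: E = 1; n = 11.
Percentile rank = 100·(5 + 0.5·1)/11 = 100·5.5/11 = 50.

50.0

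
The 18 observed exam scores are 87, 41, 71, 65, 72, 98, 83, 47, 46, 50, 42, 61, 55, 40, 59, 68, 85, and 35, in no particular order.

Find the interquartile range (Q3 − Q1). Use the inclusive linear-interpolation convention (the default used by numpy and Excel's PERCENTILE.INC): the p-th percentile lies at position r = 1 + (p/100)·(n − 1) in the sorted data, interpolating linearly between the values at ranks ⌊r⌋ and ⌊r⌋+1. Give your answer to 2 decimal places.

Sorted: 35, 40, 41, 42, 46, 47, 50, 55, 59, 61, 65, 68, 71, 72, 83, 85, 87, 98.
n = 18.
P25: r = 5.25; ranks 5–6 are 46, 47; interpolating gives 46.25.
P75: r = 13.75; ranks 13–14 are 71, 72; interpolating gives 71.75.
Difference: 71.75 − 46.25 = 25.5.

25.50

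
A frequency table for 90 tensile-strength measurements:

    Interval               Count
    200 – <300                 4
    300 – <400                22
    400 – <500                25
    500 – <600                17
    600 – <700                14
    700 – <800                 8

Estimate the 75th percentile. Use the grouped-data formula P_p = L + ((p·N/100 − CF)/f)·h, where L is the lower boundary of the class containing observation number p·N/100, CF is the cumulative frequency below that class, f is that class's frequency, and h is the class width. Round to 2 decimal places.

N = 90; target position k = 75/100 · 90 = 67.5.
Cumulative frequencies: 4, 26, 51, 68, 82, 90.
Observation 67.5 falls in the class 500 – <600.
L = 500, CF = 51, f = 17, h = 100.
P75 = 500 + ((67.5 − 51)/17)·100 = 500 + 97.0588 = 597.059.

597.06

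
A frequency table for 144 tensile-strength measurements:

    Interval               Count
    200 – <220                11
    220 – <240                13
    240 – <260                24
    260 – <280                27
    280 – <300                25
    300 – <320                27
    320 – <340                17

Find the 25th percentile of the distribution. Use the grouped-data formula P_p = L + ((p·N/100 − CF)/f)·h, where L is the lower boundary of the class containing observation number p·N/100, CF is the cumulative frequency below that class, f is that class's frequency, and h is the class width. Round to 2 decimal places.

N = 144; target position k = 25/100 · 144 = 36.
Cumulative frequencies: 11, 24, 48, 75, 100, 127, 144.
Observation 36 falls in the class 240 – <260.
L = 240, CF = 24, f = 24, h = 20.
P25 = 240 + ((36 − 24)/24)·20 = 240 + 10 = 250.

250.00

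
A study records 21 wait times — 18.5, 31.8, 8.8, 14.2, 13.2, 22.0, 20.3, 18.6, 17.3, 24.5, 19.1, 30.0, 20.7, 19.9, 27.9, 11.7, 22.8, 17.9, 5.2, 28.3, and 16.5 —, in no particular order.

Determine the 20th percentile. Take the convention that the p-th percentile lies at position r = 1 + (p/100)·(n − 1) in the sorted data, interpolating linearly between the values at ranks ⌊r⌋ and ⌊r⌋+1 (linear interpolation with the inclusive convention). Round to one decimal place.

14.2

Sorted: 5.2, 8.8, 11.7, 13.2, 14.2, 16.5, 17.3, 17.9, 18.5, 18.6, 19.1, 19.9, 20.3, 20.7, 22.0, 22.8, 24.5, 27.9, 28.3, 30.0, 31.8.
n = 21.
r = 1 + (20/100)·(21 − 1) = 1 + 4 = 5.
r is an integer, so P20 is the value at rank 5: 14.2.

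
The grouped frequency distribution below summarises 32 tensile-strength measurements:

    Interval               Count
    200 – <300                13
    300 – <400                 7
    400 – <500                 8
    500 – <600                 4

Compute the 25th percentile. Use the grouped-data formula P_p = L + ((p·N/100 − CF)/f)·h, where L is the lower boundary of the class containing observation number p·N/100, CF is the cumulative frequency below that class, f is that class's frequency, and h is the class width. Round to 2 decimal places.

261.54

N = 32; target position k = 25/100 · 32 = 8.
Cumulative frequencies: 13, 20, 28, 32.
Observation 8 falls in the class 200 – <300.
L = 200, CF = 0, f = 13, h = 100.
P25 = 200 + ((8 − 0)/13)·100 = 200 + 61.5385 = 261.538.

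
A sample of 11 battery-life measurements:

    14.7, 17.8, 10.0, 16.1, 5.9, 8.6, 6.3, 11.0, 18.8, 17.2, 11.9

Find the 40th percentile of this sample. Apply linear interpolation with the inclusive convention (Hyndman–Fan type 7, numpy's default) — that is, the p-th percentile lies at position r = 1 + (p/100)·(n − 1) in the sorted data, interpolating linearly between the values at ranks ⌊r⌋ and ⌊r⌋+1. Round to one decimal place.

Sorted: 5.9, 6.3, 8.6, 10.0, 11.0, 11.9, 14.7, 16.1, 17.2, 17.8, 18.8.
n = 11.
r = 1 + (40/100)·(11 − 1) = 1 + 4 = 5.
r is an integer, so P40 is the value at rank 5: 11.0.

11.0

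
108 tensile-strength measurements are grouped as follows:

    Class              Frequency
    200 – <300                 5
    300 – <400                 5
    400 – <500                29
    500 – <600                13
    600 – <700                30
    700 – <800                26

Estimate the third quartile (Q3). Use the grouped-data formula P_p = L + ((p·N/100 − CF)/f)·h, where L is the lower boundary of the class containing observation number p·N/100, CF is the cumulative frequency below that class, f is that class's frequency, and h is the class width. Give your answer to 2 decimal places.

N = 108; target position k = 75/100 · 108 = 81.
Cumulative frequencies: 5, 10, 39, 52, 82, 108.
Observation 81 falls in the class 600 – <700.
L = 600, CF = 52, f = 30, h = 100.
P75 = 600 + ((81 − 52)/30)·100 = 600 + 96.6667 = 696.667.

696.67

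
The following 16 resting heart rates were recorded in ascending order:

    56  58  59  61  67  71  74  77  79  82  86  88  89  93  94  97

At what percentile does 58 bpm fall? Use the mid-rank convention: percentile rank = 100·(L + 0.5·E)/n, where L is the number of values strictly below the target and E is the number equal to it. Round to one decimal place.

9.4

Count below 58: L = 1; count equal: E = 1; n = 16.
Percentile rank = 100·(1 + 0.5·1)/16 = 100·1.5/16 = 9.375.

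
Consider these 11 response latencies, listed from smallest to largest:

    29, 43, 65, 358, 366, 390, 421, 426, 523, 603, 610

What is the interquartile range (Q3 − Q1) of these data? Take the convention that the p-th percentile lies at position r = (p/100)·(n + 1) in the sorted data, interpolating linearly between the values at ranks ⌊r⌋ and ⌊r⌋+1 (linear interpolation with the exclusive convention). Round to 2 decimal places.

458.00

n = 11.
P25: r = 3 (integer) → 65.
P75: r = 9 (integer) → 523.
Difference: 523 − 65 = 458.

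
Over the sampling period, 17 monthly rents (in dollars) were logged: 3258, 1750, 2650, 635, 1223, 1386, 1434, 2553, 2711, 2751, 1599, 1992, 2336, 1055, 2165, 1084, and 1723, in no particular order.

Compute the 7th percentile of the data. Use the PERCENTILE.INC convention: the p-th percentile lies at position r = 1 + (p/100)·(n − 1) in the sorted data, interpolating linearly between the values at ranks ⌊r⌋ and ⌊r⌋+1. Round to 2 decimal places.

1058.48

Sorted: 635, 1055, 1084, 1223, 1386, 1434, 1599, 1723, 1750, 1992, 2165, 2336, 2553, 2650, 2711, 2751, 3258.
n = 17.
r = 1 + (7/100)·(17 − 1) = 1 + 1.12 = 2.12.
Rank 2 is 1055 and rank 3 is 1084.
Interpolate: 1055 + 0.12·(1084 − 1055) = 1055 + 0.12·29 = 1058.48.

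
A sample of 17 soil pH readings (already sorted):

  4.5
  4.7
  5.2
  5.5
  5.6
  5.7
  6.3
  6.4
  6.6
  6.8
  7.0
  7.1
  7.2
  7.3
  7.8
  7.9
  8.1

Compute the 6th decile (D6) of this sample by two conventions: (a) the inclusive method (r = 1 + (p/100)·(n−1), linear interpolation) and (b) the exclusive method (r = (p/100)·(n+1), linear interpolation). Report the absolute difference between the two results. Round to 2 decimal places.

n = 17.
(a) r = 10.6; between ranks 10 (6.8) and 11 (7.0): 6.92.
(b) r = 10.8; between ranks 10 (6.8) and 11 (7.0): 6.96.
|6.92 − 6.96| = 0.04.

0.04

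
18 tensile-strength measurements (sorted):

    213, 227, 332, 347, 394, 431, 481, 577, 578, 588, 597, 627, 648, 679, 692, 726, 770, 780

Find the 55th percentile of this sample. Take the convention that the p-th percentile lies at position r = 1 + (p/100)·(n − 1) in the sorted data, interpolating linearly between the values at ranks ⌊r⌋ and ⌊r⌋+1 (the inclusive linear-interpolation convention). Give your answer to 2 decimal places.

591.15

n = 18.
r = 1 + (55/100)·(18 − 1) = 1 + 9.35 = 10.35.
Rank 10 is 588 and rank 11 is 597.
Interpolate: 588 + 0.35·(597 − 588) = 588 + 0.35·9 = 591.15.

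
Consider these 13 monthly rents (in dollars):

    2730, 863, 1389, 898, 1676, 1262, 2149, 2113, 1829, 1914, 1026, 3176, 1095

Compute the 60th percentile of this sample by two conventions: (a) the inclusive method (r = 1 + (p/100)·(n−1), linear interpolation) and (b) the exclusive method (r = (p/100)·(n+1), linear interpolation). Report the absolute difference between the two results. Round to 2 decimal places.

17.00

Sorted: 863, 898, 1026, 1095, 1262, 1389, 1676, 1829, 1914, 2113, 2149, 2730, 3176.
n = 13.
(a) r = 8.2; between ranks 8 (1829) and 9 (1914): 1846.
(b) r = 8.4; between ranks 8 (1829) and 9 (1914): 1863.
|1846 − 1863| = 17.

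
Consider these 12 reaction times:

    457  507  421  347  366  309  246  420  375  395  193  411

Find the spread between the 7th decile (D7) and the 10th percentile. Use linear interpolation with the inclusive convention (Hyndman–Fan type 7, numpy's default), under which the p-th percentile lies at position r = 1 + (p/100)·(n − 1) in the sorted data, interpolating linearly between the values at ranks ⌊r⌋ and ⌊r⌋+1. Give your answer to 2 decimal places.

Sorted: 193, 246, 309, 347, 366, 375, 395, 411, 420, 421, 457, 507.
n = 12.
P10: r = 2.1; ranks 2–3 are 246, 309; interpolating gives 252.3.
P70: r = 8.7; ranks 8–9 are 411, 420; interpolating gives 417.3.
Difference: 417.3 − 252.3 = 165.

165.00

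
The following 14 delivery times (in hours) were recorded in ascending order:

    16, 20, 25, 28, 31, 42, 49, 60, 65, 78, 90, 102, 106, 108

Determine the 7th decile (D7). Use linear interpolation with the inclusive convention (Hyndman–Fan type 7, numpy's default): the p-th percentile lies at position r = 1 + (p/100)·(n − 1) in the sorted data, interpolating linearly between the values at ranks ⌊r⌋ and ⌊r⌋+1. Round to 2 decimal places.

n = 14.
r = 1 + (70/100)·(14 − 1) = 1 + 9.1 = 10.1.
Rank 10 is 78 and rank 11 is 90.
Interpolate: 78 + 0.1·(90 − 78) = 78 + 0.1·12 = 79.2.

79.20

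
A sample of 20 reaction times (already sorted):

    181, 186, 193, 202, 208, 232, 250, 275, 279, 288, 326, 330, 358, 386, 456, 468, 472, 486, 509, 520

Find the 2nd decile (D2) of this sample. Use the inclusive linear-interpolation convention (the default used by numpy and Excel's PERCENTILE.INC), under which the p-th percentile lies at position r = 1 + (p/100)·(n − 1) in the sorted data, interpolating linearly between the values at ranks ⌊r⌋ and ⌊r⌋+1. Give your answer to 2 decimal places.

206.80

n = 20.
r = 1 + (20/100)·(20 − 1) = 1 + 3.8 = 4.8.
Rank 4 is 202 and rank 5 is 208.
Interpolate: 202 + 0.8·(208 − 202) = 202 + 0.8·6 = 206.8.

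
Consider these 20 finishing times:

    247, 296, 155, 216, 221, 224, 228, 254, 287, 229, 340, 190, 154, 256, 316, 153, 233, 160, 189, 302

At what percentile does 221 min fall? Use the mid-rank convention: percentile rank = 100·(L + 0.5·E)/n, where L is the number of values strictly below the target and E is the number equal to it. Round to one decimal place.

37.5

Sorted: 153, 154, 155, 160, 189, 190, 216, 221, 224, 228, 229, 233, 247, 254, 256, 287, 296, 302, 316, 340.
Count below 221: L = 7; count equal: E = 1; n = 20.
Percentile rank = 100·(7 + 0.5·1)/20 = 100·7.5/20 = 37.5.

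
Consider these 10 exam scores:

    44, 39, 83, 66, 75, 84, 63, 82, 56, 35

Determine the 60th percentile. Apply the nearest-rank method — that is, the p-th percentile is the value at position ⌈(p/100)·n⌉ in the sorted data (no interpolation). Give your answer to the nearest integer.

Sorted: 35, 39, 44, 56, 63, 66, 75, 82, 83, 84.
n = 10.
Position = ⌈60/100 · 10⌉ = ⌈6⌉ = 6.
The value at rank 6 is 66.

66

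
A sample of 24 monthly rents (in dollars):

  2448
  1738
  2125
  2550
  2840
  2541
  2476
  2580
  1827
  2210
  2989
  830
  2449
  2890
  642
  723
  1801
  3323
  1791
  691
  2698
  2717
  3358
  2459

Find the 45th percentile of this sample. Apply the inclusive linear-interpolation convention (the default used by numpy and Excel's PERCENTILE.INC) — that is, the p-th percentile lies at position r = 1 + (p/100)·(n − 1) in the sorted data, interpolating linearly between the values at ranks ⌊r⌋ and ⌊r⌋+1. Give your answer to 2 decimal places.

Sorted: 642, 691, 723, 830, 1738, 1791, 1801, 1827, 2125, 2210, 2448, 2449, 2459, 2476, 2541, 2550, 2580, 2698, 2717, 2840, 2890, 2989, 3323, 3358.
n = 24.
r = 1 + (45/100)·(24 − 1) = 1 + 10.35 = 11.35.
Rank 11 is 2448 and rank 12 is 2449.
Interpolate: 2448 + 0.35·(2449 − 2448) = 2448 + 0.35·1 = 2448.35.

2448.35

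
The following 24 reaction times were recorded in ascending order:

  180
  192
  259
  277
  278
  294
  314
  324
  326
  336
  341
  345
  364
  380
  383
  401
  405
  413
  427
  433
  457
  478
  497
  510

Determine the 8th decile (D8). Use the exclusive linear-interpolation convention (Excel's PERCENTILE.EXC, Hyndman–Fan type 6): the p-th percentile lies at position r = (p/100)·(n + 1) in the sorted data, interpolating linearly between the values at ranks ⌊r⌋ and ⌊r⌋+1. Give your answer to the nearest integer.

433

n = 24.
r = (80/100)·(24 + 1) = 20.
r is an integer, so P80 is the value at rank 20: 433.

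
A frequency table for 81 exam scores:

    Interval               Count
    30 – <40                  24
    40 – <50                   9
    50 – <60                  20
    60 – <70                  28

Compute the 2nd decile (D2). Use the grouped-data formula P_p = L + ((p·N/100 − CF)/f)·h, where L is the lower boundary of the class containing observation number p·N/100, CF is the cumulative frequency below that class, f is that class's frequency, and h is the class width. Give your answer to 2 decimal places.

36.75

N = 81; target position k = 20/100 · 81 = 16.2.
Cumulative frequencies: 24, 33, 53, 81.
Observation 16.2 falls in the class 30 – <40.
L = 30, CF = 0, f = 24, h = 10.
P20 = 30 + ((16.2 − 0)/24)·10 = 30 + 6.75 = 36.75.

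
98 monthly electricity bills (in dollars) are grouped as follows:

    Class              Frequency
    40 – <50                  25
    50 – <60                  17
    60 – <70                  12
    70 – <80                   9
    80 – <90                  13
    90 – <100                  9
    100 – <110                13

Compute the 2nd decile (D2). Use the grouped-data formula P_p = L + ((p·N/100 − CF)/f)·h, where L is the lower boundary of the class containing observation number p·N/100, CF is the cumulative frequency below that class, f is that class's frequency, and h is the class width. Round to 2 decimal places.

N = 98; target position k = 20/100 · 98 = 19.6.
Cumulative frequencies: 25, 42, 54, 63, 76, 85, 98.
Observation 19.6 falls in the class 40 – <50.
L = 40, CF = 0, f = 25, h = 10.
P20 = 40 + ((19.6 − 0)/25)·10 = 40 + 7.84 = 47.84.

47.84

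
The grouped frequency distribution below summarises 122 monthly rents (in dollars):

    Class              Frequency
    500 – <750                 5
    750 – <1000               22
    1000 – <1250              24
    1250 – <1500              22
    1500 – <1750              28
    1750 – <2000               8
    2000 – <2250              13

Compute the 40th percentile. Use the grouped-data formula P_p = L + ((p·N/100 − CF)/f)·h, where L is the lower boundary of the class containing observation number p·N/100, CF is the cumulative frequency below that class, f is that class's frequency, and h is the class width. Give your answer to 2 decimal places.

1227.08

N = 122; target position k = 40/100 · 122 = 48.8.
Cumulative frequencies: 5, 27, 51, 73, 101, 109, 122.
Observation 48.8 falls in the class 1000 – <1250.
L = 1000, CF = 27, f = 24, h = 250.
P40 = 1000 + ((48.8 − 27)/24)·250 = 1000 + 227.083 = 1227.08.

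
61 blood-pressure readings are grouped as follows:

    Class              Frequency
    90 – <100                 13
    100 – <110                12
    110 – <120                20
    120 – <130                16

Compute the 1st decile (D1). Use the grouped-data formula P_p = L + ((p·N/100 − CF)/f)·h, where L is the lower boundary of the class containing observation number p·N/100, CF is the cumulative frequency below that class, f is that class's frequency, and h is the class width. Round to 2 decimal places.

N = 61; target position k = 10/100 · 61 = 6.1.
Cumulative frequencies: 13, 25, 45, 61.
Observation 6.1 falls in the class 90 – <100.
L = 90, CF = 0, f = 13, h = 10.
P10 = 90 + ((6.1 − 0)/13)·10 = 90 + 4.69231 = 94.6923.

94.69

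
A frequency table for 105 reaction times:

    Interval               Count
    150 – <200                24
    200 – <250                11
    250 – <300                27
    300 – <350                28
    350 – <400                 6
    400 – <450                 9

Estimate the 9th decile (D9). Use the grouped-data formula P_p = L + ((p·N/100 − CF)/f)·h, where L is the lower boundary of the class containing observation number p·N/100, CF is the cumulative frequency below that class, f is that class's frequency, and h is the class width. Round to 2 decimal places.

387.50

N = 105; target position k = 90/100 · 105 = 94.5.
Cumulative frequencies: 24, 35, 62, 90, 96, 105.
Observation 94.5 falls in the class 350 – <400.
L = 350, CF = 90, f = 6, h = 50.
P90 = 350 + ((94.5 − 90)/6)·50 = 350 + 37.5 = 387.5.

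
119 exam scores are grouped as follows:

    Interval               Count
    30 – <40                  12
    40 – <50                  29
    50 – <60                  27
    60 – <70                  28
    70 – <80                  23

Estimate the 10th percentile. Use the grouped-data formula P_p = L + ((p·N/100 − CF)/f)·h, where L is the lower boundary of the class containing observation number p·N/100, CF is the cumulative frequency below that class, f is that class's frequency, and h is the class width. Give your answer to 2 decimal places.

39.92

N = 119; target position k = 10/100 · 119 = 11.9.
Cumulative frequencies: 12, 41, 68, 96, 119.
Observation 11.9 falls in the class 30 – <40.
L = 30, CF = 0, f = 12, h = 10.
P10 = 30 + ((11.9 − 0)/12)·10 = 30 + 9.91667 = 39.9167.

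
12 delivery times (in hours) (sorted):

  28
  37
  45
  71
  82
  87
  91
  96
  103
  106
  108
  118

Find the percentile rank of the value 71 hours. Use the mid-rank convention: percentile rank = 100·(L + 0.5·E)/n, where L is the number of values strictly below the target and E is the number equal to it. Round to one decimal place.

Count below 71: L = 3; count equal: E = 1; n = 12.
Percentile rank = 100·(3 + 0.5·1)/12 = 100·3.5/12 = 29.17.

29.2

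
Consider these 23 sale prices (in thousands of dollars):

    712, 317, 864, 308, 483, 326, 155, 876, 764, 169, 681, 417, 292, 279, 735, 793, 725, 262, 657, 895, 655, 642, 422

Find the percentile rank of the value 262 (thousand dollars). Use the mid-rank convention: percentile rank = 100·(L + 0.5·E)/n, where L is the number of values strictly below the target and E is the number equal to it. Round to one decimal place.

10.9

Sorted: 155, 169, 262, 279, 292, 308, 317, 326, 417, 422, 483, 642, 655, 657, 681, 712, 725, 735, 764, 793, 864, 876, 895.
Count below 262: L = 2; count equal: E = 1; n = 23.
Percentile rank = 100·(2 + 0.5·1)/23 = 100·2.5/23 = 10.87.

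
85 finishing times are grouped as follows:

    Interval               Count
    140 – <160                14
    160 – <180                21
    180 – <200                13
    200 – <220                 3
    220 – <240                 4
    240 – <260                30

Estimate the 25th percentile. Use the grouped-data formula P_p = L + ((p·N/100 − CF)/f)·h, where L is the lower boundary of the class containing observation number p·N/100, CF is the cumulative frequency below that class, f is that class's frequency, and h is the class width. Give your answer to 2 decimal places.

166.90

N = 85; target position k = 25/100 · 85 = 21.25.
Cumulative frequencies: 14, 35, 48, 51, 55, 85.
Observation 21.25 falls in the class 160 – <180.
L = 160, CF = 14, f = 21, h = 20.
P25 = 160 + ((21.25 − 14)/21)·20 = 160 + 6.90476 = 166.905.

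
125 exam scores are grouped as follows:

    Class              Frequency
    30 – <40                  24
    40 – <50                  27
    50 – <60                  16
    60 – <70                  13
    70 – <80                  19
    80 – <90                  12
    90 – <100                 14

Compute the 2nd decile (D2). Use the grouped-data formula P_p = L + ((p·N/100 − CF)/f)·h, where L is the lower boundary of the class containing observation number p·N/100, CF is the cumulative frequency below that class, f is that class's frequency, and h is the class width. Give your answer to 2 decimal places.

N = 125; target position k = 20/100 · 125 = 25.
Cumulative frequencies: 24, 51, 67, 80, 99, 111, 125.
Observation 25 falls in the class 40 – <50.
L = 40, CF = 24, f = 27, h = 10.
P20 = 40 + ((25 − 24)/27)·10 = 40 + 0.37037 = 40.3704.

40.37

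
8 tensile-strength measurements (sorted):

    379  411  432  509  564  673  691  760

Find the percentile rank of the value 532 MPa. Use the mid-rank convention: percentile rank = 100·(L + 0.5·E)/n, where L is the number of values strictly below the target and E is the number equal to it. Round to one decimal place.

50.0

Count below 532: L = 4; count equal: E = 0; n = 8.
Percentile rank = 100·(4 + 0.5·0)/8 = 100·4/8 = 50.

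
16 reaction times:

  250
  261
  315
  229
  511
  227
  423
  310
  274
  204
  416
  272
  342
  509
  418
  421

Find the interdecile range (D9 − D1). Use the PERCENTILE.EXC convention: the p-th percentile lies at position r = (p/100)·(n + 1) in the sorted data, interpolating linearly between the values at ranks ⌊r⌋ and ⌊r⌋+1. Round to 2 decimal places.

289.50

Sorted: 204, 227, 229, 250, 261, 272, 274, 310, 315, 342, 416, 418, 421, 423, 509, 511.
n = 16.
P10: r = 1.7; ranks 1–2 are 204, 227; interpolating gives 220.1.
P90: r = 15.3; ranks 15–16 are 509, 511; interpolating gives 509.6.
Difference: 509.6 − 220.1 = 289.5.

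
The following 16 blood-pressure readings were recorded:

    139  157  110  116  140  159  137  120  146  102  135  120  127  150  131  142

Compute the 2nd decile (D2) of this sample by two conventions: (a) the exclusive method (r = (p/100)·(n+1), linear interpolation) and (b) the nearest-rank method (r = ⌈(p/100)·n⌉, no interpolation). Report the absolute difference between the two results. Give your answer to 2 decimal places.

2.40

Sorted: 102, 110, 116, 120, 120, 127, 131, 135, 137, 139, 140, 142, 146, 150, 157, 159.
n = 16.
(a) r = 3.4; between ranks 3 (116) and 4 (120): 117.6.
(b) the nearest-rank method: rank 4 → 120.
|117.6 − 120| = 2.4.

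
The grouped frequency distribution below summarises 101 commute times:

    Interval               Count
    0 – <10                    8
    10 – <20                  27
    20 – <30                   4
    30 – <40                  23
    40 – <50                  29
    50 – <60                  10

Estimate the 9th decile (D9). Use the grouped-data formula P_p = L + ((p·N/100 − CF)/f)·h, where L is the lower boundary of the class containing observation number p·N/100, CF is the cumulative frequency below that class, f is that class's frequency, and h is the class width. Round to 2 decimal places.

49.97

N = 101; target position k = 90/100 · 101 = 90.9.
Cumulative frequencies: 8, 35, 39, 62, 91, 101.
Observation 90.9 falls in the class 40 – <50.
L = 40, CF = 62, f = 29, h = 10.
P90 = 40 + ((90.9 − 62)/29)·10 = 40 + 9.96552 = 49.9655.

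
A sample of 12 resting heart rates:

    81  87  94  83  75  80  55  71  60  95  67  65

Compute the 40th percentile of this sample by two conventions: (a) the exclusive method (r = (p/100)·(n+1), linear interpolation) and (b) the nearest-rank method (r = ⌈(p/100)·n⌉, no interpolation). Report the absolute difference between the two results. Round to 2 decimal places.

0.80

Sorted: 55, 60, 65, 67, 71, 75, 80, 81, 83, 87, 94, 95.
n = 12.
(a) r = 5.2; between ranks 5 (71) and 6 (75): 71.8.
(b) the nearest-rank method: rank 5 → 71.
|71.8 − 71| = 0.8.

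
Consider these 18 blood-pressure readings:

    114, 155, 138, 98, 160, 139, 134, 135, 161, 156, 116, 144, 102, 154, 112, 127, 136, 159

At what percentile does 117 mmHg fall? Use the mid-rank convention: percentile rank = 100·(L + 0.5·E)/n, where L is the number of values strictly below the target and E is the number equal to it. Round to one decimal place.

27.8

Sorted: 98, 102, 112, 114, 116, 127, 134, 135, 136, 138, 139, 144, 154, 155, 156, 159, 160, 161.
Count below 117: L = 5; count equal: E = 0; n = 18.
Percentile rank = 100·(5 + 0.5·0)/18 = 100·5/18 = 27.78.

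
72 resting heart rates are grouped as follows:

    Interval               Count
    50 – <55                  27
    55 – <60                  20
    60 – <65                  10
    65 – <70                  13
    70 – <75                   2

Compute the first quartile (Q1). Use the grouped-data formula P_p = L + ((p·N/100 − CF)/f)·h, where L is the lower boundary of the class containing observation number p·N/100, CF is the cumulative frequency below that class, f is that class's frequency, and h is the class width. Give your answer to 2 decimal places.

N = 72; target position k = 25/100 · 72 = 18.
Cumulative frequencies: 27, 47, 57, 70, 72.
Observation 18 falls in the class 50 – <55.
L = 50, CF = 0, f = 27, h = 5.
P25 = 50 + ((18 − 0)/27)·5 = 50 + 3.33333 = 53.3333.

53.33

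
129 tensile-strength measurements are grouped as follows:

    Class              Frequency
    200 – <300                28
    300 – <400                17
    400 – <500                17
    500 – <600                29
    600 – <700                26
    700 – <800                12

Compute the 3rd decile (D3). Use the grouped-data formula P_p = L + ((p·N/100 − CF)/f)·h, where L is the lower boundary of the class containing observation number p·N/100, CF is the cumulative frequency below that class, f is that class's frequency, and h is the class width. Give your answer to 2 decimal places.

362.94

N = 129; target position k = 30/100 · 129 = 38.7.
Cumulative frequencies: 28, 45, 62, 91, 117, 129.
Observation 38.7 falls in the class 300 – <400.
L = 300, CF = 28, f = 17, h = 100.
P30 = 300 + ((38.7 − 28)/17)·100 = 300 + 62.9412 = 362.941.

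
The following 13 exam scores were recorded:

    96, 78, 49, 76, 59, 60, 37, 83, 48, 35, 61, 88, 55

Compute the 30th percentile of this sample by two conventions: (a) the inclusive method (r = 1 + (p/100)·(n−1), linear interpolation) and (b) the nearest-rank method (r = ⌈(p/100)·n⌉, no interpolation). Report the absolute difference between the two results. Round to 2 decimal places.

Sorted: 35, 37, 48, 49, 55, 59, 60, 61, 76, 78, 83, 88, 96.
n = 13.
(a) r = 4.6; between ranks 4 (49) and 5 (55): 52.6.
(b) the nearest-rank method: rank 4 → 49.
|52.6 − 49| = 3.6.

3.60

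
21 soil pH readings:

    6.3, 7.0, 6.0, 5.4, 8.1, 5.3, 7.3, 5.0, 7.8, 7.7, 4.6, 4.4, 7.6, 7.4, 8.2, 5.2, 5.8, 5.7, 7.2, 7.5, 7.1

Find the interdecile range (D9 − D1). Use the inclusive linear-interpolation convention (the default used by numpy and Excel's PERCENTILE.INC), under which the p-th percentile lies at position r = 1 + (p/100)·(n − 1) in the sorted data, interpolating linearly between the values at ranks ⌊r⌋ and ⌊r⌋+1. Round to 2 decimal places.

2.80

Sorted: 4.4, 4.6, 5.0, 5.2, 5.3, 5.4, 5.7, 5.8, 6.0, 6.3, 7.0, 7.1, 7.2, 7.3, 7.4, 7.5, 7.6, 7.7, 7.8, 8.1, 8.2.
n = 21.
P10: r = 3 (integer) → 5.
P90: r = 19 (integer) → 7.8.
Difference: 7.8 − 5 = 2.8.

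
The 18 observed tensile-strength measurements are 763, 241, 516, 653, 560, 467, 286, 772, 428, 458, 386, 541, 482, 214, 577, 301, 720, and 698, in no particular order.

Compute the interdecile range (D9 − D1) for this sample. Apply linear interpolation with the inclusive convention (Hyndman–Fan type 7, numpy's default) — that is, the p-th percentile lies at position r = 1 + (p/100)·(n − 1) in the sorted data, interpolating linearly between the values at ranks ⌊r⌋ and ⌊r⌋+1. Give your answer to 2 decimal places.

Sorted: 214, 241, 286, 301, 386, 428, 458, 467, 482, 516, 541, 560, 577, 653, 698, 720, 763, 772.
n = 18.
P10: r = 2.7; ranks 2–3 are 241, 286; interpolating gives 272.5.
P90: r = 16.3; ranks 16–17 are 720, 763; interpolating gives 732.9.
Difference: 732.9 − 272.5 = 460.4.

460.40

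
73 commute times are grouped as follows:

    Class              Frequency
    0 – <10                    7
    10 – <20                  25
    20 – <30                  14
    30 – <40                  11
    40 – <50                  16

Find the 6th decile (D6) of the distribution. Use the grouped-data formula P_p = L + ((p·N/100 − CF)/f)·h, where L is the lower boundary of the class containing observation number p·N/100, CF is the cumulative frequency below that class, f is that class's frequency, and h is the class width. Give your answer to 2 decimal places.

28.43

N = 73; target position k = 60/100 · 73 = 43.8.
Cumulative frequencies: 7, 32, 46, 57, 73.
Observation 43.8 falls in the class 20 – <30.
L = 20, CF = 32, f = 14, h = 10.
P60 = 20 + ((43.8 − 32)/14)·10 = 20 + 8.42857 = 28.4286.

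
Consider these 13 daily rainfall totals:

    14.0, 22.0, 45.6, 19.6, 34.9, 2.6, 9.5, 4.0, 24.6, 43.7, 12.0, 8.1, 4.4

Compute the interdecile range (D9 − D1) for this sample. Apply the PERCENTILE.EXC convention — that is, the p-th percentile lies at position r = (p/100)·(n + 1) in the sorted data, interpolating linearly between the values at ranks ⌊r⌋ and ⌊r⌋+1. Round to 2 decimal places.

Sorted: 2.6, 4.0, 4.4, 8.1, 9.5, 12.0, 14.0, 19.6, 22.0, 24.6, 34.9, 43.7, 45.6.
n = 13.
P10: r = 1.4; ranks 1–2 are 2.6, 4.0; interpolating gives 3.16.
P90: r = 12.6; ranks 12–13 are 43.7, 45.6; interpolating gives 44.84.
Difference: 44.84 − 3.16 = 41.68.

41.68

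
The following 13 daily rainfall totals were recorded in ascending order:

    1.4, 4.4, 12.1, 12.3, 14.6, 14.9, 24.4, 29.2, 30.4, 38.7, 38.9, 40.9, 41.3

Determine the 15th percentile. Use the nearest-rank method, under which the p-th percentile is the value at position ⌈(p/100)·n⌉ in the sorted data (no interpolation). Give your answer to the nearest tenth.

4.4

n = 13.
Position = ⌈15/100 · 13⌉ = ⌈1.95⌉ = 2.
The value at rank 2 is 4.4.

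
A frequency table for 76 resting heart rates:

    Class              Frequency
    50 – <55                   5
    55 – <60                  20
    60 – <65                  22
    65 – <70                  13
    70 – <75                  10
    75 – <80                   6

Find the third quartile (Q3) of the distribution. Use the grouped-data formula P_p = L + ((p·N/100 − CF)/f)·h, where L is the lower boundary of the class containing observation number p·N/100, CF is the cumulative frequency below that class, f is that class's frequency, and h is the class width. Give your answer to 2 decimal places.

N = 76; target position k = 75/100 · 76 = 57.
Cumulative frequencies: 5, 25, 47, 60, 70, 76.
Observation 57 falls in the class 65 – <70.
L = 65, CF = 47, f = 13, h = 5.
P75 = 65 + ((57 − 47)/13)·5 = 65 + 3.84615 = 68.8462.

68.85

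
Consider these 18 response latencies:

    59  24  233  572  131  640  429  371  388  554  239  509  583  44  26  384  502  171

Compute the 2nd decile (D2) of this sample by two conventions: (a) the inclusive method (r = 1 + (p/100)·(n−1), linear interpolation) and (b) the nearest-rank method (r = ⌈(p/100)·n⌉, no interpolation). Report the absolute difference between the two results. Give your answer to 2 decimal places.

28.80

Sorted: 24, 26, 44, 59, 131, 171, 233, 239, 371, 384, 388, 429, 502, 509, 554, 572, 583, 640.
n = 18.
(a) r = 4.4; between ranks 4 (59) and 5 (131): 87.8.
(b) the nearest-rank method: rank 4 → 59.
|87.8 − 59| = 28.8.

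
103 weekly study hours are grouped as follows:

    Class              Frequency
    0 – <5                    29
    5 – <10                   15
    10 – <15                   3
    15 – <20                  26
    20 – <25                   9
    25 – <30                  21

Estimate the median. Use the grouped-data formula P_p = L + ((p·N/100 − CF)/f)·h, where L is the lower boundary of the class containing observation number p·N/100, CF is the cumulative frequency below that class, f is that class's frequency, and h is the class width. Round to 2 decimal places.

15.87

N = 103; target position k = 50/100 · 103 = 51.5.
Cumulative frequencies: 29, 44, 47, 73, 82, 103.
Observation 51.5 falls in the class 15 – <20.
L = 15, CF = 47, f = 26, h = 5.
P50 = 15 + ((51.5 − 47)/26)·5 = 15 + 0.865385 = 15.8654.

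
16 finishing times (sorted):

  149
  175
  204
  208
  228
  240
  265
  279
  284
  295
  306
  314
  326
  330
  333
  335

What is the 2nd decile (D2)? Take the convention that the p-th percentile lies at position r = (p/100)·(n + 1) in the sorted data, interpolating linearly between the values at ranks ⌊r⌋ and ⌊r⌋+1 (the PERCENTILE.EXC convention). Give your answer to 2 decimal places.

n = 16.
r = (20/100)·(16 + 1) = 3.4.
Rank 3 is 204 and rank 4 is 208.
Interpolate: 204 + 0.4·(208 − 204) = 204 + 0.4·4 = 205.6.

205.60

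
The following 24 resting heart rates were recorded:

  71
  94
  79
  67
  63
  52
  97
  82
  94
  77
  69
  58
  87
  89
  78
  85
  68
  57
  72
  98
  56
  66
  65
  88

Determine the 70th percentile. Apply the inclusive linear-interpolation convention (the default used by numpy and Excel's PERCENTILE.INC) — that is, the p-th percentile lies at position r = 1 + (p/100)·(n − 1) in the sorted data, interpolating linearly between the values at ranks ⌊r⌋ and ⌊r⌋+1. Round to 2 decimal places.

Sorted: 52, 56, 57, 58, 63, 65, 66, 67, 68, 69, 71, 72, 77, 78, 79, 82, 85, 87, 88, 89, 94, 94, 97, 98.
n = 24.
r = 1 + (70/100)·(24 − 1) = 1 + 16.1 = 17.1.
Rank 17 is 85 and rank 18 is 87.
Interpolate: 85 + 0.1·(87 − 85) = 85 + 0.1·2 = 85.2.

85.20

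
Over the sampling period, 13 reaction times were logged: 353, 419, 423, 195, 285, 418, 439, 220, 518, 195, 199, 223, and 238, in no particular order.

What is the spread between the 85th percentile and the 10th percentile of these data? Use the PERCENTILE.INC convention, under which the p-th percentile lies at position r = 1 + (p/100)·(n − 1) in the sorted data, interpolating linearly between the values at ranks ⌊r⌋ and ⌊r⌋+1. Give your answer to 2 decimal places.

Sorted: 195, 195, 199, 220, 223, 238, 285, 353, 418, 419, 423, 439, 518.
n = 13.
P10: r = 2.2; ranks 2–3 are 195, 199; interpolating gives 195.8.
P85: r = 11.2; ranks 11–12 are 423, 439; interpolating gives 426.2.
Difference: 426.2 − 195.8 = 230.4.

230.40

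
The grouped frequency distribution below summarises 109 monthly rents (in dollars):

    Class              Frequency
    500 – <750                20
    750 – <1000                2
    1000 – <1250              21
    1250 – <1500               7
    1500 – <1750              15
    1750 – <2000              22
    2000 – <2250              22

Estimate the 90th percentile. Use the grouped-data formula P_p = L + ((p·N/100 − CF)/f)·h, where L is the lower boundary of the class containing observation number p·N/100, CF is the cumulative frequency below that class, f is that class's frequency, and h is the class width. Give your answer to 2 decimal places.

N = 109; target position k = 90/100 · 109 = 98.1.
Cumulative frequencies: 20, 22, 43, 50, 65, 87, 109.
Observation 98.1 falls in the class 2000 – <2250.
L = 2000, CF = 87, f = 22, h = 250.
P90 = 2000 + ((98.1 − 87)/22)·250 = 2000 + 126.136 = 2126.14.

2126.14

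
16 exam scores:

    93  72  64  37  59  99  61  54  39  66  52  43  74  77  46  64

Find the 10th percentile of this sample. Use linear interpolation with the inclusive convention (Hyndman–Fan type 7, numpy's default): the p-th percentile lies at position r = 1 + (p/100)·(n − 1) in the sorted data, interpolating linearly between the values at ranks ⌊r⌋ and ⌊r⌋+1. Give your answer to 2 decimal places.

41.00

Sorted: 37, 39, 43, 46, 52, 54, 59, 61, 64, 64, 66, 72, 74, 77, 93, 99.
n = 16.
r = 1 + (10/100)·(16 − 1) = 1 + 1.5 = 2.5.
Rank 2 is 39 and rank 3 is 43.
Interpolate: 39 + 0.5·(43 − 39) = 39 + 0.5·4 = 41.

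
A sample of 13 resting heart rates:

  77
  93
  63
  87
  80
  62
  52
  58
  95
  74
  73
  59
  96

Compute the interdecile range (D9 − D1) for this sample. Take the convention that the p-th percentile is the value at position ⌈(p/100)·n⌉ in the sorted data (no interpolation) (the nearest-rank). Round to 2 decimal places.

37.00

Sorted: 52, 58, 59, 62, 63, 73, 74, 77, 80, 87, 93, 95, 96.
n = 13.
P10: rank ⌈10/100·13⌉ = 2 → 58.
P90: rank ⌈90/100·13⌉ = 12 → 95.
Difference: 95 − 58 = 37.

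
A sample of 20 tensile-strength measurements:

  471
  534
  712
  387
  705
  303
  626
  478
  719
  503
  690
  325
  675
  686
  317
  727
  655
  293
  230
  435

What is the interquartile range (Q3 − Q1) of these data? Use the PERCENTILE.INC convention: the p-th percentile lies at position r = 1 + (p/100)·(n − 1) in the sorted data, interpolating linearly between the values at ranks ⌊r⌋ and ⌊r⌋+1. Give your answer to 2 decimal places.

Sorted: 230, 293, 303, 317, 325, 387, 435, 471, 478, 503, 534, 626, 655, 675, 686, 690, 705, 712, 719, 727.
n = 20.
P25: r = 5.75; ranks 5–6 are 325, 387; interpolating gives 371.5.
P75: r = 15.25; ranks 15–16 are 686, 690; interpolating gives 687.
Difference: 687 − 371.5 = 315.5.

315.50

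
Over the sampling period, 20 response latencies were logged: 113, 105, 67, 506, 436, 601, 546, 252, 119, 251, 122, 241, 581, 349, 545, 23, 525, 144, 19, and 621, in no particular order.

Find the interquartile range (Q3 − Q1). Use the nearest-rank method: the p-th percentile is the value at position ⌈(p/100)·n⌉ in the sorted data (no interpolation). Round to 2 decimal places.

Sorted: 19, 23, 67, 105, 113, 119, 122, 144, 241, 251, 252, 349, 436, 506, 525, 545, 546, 581, 601, 621.
n = 20.
P25: rank ⌈25/100·20⌉ = 5 → 113.
P75: rank ⌈75/100·20⌉ = 15 → 525.
Difference: 525 − 113 = 412.

412.00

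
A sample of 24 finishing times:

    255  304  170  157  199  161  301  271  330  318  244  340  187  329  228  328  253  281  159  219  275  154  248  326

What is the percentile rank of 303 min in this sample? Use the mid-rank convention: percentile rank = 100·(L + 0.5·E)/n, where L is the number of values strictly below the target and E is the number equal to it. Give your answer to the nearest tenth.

Sorted: 154, 157, 159, 161, 170, 187, 199, 219, 228, 244, 248, 253, 255, 271, 275, 281, 301, 304, 318, 326, 328, 329, 330, 340.
Count below 303: L = 17; count equal: E = 0; n = 24.
Percentile rank = 100·(17 + 0.5·0)/24 = 100·17/24 = 70.83.

70.8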